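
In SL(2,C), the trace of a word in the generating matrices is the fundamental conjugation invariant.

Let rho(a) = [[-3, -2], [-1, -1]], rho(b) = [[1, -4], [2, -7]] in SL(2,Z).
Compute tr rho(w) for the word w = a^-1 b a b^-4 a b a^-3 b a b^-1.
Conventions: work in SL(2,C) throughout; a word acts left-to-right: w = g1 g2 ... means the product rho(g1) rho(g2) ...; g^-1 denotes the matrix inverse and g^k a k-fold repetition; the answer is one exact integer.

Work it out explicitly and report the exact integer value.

52031980

rho(a^-1) = [[-1, 2], [1, -3]]
... * rho(b) = [[1, -4], [2, -7]]  ->  [[3, -10], [-5, 17]]
... * rho(a) = [[-3, -2], [-1, -1]]  ->  [[1, 4], [-2, -7]]
... * rho(b^-1) = [[-7, 4], [-2, 1]]  ->  [[-15, 8], [28, -15]]
... * rho(b^-1) = [[-7, 4], [-2, 1]]  ->  [[89, -52], [-166, 97]]
... * rho(b^-1) = [[-7, 4], [-2, 1]]  ->  [[-519, 304], [968, -567]]
... * rho(b^-1) = [[-7, 4], [-2, 1]]  ->  [[3025, -1772], [-5642, 3305]]
... * rho(a) = [[-3, -2], [-1, -1]]  ->  [[-7303, -4278], [13621, 7979]]
... * rho(b) = [[1, -4], [2, -7]]  ->  [[-15859, 59158], [29579, -110337]]
... * rho(a^-1) = [[-1, 2], [1, -3]]  ->  [[75017, -209192], [-139916, 390169]]
... * rho(a^-1) = [[-1, 2], [1, -3]]  ->  [[-284209, 777610], [530085, -1450339]]
... * rho(a^-1) = [[-1, 2], [1, -3]]  ->  [[1061819, -2901248], [-1980424, 5411187]]
... * rho(b) = [[1, -4], [2, -7]]  ->  [[-4740677, 16061460], [8841950, -29956613]]
... * rho(a) = [[-3, -2], [-1, -1]]  ->  [[-1839429, -6580106], [3430763, 12272713]]
... * rho(b^-1) = [[-7, 4], [-2, 1]]  ->  [[26036215, -13937822], [-48560767, 25995765]]
tr = 26036215 + 25995765 = 52031980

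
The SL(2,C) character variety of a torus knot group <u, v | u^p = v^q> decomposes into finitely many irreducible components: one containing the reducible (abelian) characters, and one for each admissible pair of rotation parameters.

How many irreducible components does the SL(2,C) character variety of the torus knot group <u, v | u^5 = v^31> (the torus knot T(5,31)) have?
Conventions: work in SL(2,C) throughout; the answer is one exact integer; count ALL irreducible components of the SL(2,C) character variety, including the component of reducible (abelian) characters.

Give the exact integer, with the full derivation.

In the torus knot group T(5,31), u^5 = v^31 is central, so an irreducible representation sends it to +I or -I (Schur).
This locks tr(u) to 2*cos(pi*alpha/5), alpha in 1..4, and tr(v) to 2*cos(pi*beta/31), beta in 1..30, on each component of irreducible characters.
u^5 = (-1)^alpha I and v^31 = (-1)^beta I must agree, so alpha and beta have equal parity.
Counting: 2 odd alphas x 15 odd betas + 2 even alphas x 15 even betas = 30 + 30 = 60.
Total: 60 irreducible-character components + 1 reducible (abelian) component = 61.

61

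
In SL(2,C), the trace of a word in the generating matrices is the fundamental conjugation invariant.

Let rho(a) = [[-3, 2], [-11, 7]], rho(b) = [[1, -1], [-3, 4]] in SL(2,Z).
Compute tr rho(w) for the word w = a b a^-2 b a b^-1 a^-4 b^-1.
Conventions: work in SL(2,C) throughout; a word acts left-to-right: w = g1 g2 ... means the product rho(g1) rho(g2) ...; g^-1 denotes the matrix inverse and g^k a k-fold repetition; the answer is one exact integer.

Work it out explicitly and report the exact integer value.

rho(a) = [[-3, 2], [-11, 7]]
... * rho(b) = [[1, -1], [-3, 4]]  ->  [[-9, 11], [-32, 39]]
... * rho(a^-1) = [[7, -2], [11, -3]]  ->  [[58, -15], [205, -53]]
... * rho(a^-1) = [[7, -2], [11, -3]]  ->  [[241, -71], [852, -251]]
... * rho(b) = [[1, -1], [-3, 4]]  ->  [[454, -525], [1605, -1856]]
... * rho(a) = [[-3, 2], [-11, 7]]  ->  [[4413, -2767], [15601, -9782]]
... * rho(b^-1) = [[4, 1], [3, 1]]  ->  [[9351, 1646], [33058, 5819]]
... * rho(a^-1) = [[7, -2], [11, -3]]  ->  [[83563, -23640], [295415, -83573]]
... * rho(a^-1) = [[7, -2], [11, -3]]  ->  [[324901, -96206], [1148602, -340111]]
... * rho(a^-1) = [[7, -2], [11, -3]]  ->  [[1216041, -361184], [4298993, -1276871]]
... * rho(a^-1) = [[7, -2], [11, -3]]  ->  [[4539263, -1348530], [16047370, -4767373]]
... * rho(b^-1) = [[4, 1], [3, 1]]  ->  [[14111462, 3190733], [49887361, 11279997]]
tr = 14111462 + 11279997 = 25391459

25391459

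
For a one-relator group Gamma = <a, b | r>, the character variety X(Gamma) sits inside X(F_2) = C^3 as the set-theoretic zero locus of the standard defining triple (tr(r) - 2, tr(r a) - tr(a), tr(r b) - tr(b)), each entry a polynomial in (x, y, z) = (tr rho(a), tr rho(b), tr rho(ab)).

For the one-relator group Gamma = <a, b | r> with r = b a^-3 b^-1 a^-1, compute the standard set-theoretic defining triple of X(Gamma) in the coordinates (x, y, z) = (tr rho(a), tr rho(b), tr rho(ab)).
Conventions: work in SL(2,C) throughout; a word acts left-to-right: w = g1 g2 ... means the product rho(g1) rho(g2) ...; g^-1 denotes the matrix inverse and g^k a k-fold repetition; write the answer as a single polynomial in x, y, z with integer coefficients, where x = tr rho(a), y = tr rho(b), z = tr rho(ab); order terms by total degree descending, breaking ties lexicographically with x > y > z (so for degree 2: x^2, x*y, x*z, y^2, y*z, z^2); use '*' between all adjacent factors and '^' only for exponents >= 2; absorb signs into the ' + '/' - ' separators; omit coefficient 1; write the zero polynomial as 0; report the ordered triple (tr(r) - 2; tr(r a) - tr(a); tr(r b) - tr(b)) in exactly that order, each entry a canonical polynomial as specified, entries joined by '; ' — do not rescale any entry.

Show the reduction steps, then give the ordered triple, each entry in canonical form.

tr(a^-1) = tr(a) = x
reduce: tr(a b a) = tr(a) tr(b a) - tr(b) = x*z - y
reduce: tr(a b a b) = tr(b a) tr(b a) - tr(1) = z^2 - 2
so tr(b a b^-1 a) = tr(a b a) tr(b) - tr(a b a b) = x*y*z - y^2 - z^2 + 2
reduce: tr(b^-1 a^-1 b a) = tr(b a b^-1) tr(a) - tr(b a b^-1 a) = -x*y*z + x^2 + y^2 + z^2 - 2
tr(b^-1 a^-1 b a^-1) = tr(b^-1 a^-1 b) tr(a) - tr(b^-1 a^-1 b a) = x*y*z - y^2 - z^2 + 2
tr(a^-1 b^-1 a^-1 b a^-1) = tr(b^-1 a^-1 b a^-1) tr(a) - tr(b^-1 a^-1 b) = x^2*y*z - x*y^2 - x*z^2 + x
tr(b a^-3 b^-1 a^-1) = tr(a^-1 b^-1 a^-1 b a^-1) tr(a) - tr(a^-1 b^-1 a^-1 b) = x^3*y*z - x^2*y^2 - x^2*z^2 - x*y*z + x^2 + y^2 + z^2 - 2
tr(a^-2) = tr(a^-1) tr(a) - tr(1) = x^2 - 2
so tr(a^-3) = tr(a^-2) tr(a) - tr(a^-1) = x^3 - 3*x
tr(a^-1 b) = tr(b) tr(a) - tr(b a)   [inverse elimination on a] = x*y - z
tr(b a^-2) = tr(a^-1 b) tr(a) - tr(a^-1 b a)   [inverse elimination on a] = x^2*y - x*z - y
tr(b^2) = tr(b) tr(b) - tr(1)   [square of b] = y^2 - 2
tr(b^2 a) = tr(b) tr(a b) - tr(a)   [square of b] = y*z - x
tr(b^2 a^-1) = tr(b^2) tr(a) - tr(b^2 a)   [inverse elimination on a] = x*y^2 - y*z - x
tr(b a b^2) = tr(b) tr(b a b) - tr(b a)   [square of b] = y^2*z - x*y - z
tr(b a b^2 a) = tr(b) tr(a b a b) - tr(a b a)   [square of b] = y*z^2 - x*z - y
tr(a^-1 b a b^2) = tr(b a b^2) tr(a) - tr(b a b^2 a)   [inverse elimination on a] = x*y^2*z - x^2*y - y*z^2 + y
tr(a b^2 a^-2 b) = tr(a^-1 b a b^2) tr(a) - tr(a^-1 b a b^2 a)   [inverse elimination on a] = x^2*y^2*z - x^3*y - x*y*z^2 - y^2*z + 2*x*y + z
so tr(b^2 a^-2 b^-1 a) = tr(a b^2 a^-2) tr(b) - tr(a b^2 a^-2 b)   [inverse elimination on b] = -x^2*y^2*z + x^3*y + x*y^3 + x*y*z^2 - 3*x*y - z
tr(a^-1 b^-1 a^-1 b^2 a^-1) = tr(b^2 a^-2 b^-1) tr(a) - tr(b^2 a^-2 b^-1 a)   [inverse elimination on a] = x^2*y^2*z - x*y^3 - x*y*z^2 - x^2*z + 2*x*y + z
tr(a^-1 b^2 a b) = tr(b^2 a b) tr(a) - tr(b^2 a b a)   [inverse elimination on a] = x*y^2*z - x^2*y - y*z^2 + y
reduce: tr(b^-1 a^-1 b^2 a) = tr(a^-1 b^2 a) tr(b) - tr(a^-1 b^2 a b)   [inverse elimination on b] = -x*y^2*z + x^2*y + y^3 + y*z^2 - 3*y
tr(a^-1 b^-1 a^-1 b^2) = tr(b^-1 a^-1 b^2) tr(a) - tr(b^-1 a^-1 b^2 a)   [inverse elimination on a] = x*y^2*z - y^3 - y*z^2 - x*z + 3*y
reduce: tr(b a^-3 b^-1 a^-1 b) = tr(a^-1 b^-1 a^-1 b^2 a^-1) tr(a) - tr(a^-1 b^-1 a^-1 b^2)   [inverse elimination on a] = x^3*y^2*z - x^2*y^3 - x^2*y*z^2 - x^3*z - x*y^2*z + 2*x^2*y + y^3 + y*z^2 + 2*x*z - 3*y
assemble the triple (tr(r) - 2; tr(r a) - x; tr(r b) - y)

x^3*y*z - x^2*y^2 - x^2*z^2 - x*y*z + x^2 + y^2 + z^2 - 4; x^3 - 4*x; x^3*y^2*z - x^2*y^3 - x^2*y*z^2 - x^3*z - x*y^2*z + 2*x^2*y + y^3 + y*z^2 + 2*x*z - 4*y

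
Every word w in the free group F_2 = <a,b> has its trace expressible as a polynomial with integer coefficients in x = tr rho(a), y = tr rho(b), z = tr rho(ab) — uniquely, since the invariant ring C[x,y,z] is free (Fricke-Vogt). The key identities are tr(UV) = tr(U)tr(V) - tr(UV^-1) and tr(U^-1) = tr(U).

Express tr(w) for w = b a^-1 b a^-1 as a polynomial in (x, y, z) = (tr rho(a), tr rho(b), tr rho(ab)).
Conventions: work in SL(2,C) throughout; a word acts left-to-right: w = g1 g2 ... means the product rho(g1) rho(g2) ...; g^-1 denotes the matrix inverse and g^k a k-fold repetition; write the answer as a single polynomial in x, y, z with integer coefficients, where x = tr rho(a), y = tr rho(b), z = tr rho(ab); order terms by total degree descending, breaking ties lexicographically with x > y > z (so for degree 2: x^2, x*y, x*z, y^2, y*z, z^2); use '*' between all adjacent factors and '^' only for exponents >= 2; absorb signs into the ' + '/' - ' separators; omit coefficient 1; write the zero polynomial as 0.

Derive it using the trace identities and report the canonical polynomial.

x^2*y^2 - 2*x*y*z + z^2 - 2

trace(b^2) = trace(b) trace(b) - trace(1)  (reduce the b square) = y^2 - 2
trace(b^2 a) = trace(b) trace(a b) - trace(a)  (reduce the b square) = y*z - x
trace(b a^-1 b) = trace(b^2) trace(a) - trace(b^2 a)  (eliminate a^-1) = x*y^2 - y*z - x
trace(b a b a) = trace(b a) trace(b a) - trace(1)  (split on b) = z^2 - 2
trace(b a^-1 b a) = trace(b a b) trace(a) - trace(b a b a)  (eliminate a^-1) = x*y*z - x^2 - z^2 + 2
trace(b a^-1 b a^-1) = trace(b a^-1 b) trace(a) - trace(b a^-1 b a)  (eliminate a^-1) = x^2*y^2 - 2*x*y*z + z^2 - 2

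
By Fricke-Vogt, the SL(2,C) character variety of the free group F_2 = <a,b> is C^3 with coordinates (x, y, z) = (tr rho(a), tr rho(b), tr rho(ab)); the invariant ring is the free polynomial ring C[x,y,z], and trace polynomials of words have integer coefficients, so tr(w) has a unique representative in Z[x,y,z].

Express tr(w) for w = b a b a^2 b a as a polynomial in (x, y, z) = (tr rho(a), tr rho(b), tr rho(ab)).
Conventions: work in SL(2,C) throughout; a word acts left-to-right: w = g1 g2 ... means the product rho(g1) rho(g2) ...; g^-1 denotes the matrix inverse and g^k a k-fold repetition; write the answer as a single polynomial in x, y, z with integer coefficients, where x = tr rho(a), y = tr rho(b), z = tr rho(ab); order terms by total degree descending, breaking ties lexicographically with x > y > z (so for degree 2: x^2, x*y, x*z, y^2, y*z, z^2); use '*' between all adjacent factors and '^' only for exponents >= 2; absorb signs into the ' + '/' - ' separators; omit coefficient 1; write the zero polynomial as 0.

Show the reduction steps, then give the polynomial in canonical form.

trace(b a b a) = trace(a b) trace(a b) - trace(1)   [split at repeated a] = z^2 - 2
trace(b a b a b a) = trace(b a b a) trace(b a) - trace(a b)   [split at repeated b] = z^3 - 3*z
trace(a b a) = trace(a) trace(b a) - trace(b) = x*z - y
trace(b a b a b) = trace(b) trace(a b a b) - trace(a b a) = y*z^2 - x*z - y
trace(b a b a^2 b a) = trace(a) trace(b a b a b a) - trace(b a b a b) = x*z^3 - y*z^2 - 2*x*z + y

x*z^3 - y*z^2 - 2*x*z + y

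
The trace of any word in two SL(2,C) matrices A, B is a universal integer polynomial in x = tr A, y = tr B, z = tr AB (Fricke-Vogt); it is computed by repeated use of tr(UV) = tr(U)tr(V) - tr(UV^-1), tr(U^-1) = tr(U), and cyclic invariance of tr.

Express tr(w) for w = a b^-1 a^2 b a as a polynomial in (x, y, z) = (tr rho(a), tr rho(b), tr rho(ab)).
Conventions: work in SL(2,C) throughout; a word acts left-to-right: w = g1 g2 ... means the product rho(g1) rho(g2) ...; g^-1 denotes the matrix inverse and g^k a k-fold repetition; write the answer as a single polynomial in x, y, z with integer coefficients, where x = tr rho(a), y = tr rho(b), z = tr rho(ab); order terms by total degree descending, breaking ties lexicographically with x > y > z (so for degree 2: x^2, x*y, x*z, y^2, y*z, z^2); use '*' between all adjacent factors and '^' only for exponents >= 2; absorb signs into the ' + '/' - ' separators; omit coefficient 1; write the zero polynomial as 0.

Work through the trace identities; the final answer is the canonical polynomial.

trace(b a^2) = trace(a) trace(b a) - trace(b) = x*z - y
apply: trace(a b a^2) = trace(a) trace(b a^2) - trace(b a) = x^2*z - x*y - z
trace(a^2 b a^2) = trace(a) trace(a b a^2) - trace(a b a) = x^3*z - x^2*y - 2*x*z + y
use: trace(b a b a) = trace(a b) trace(a b) - trace(1) = z^2 - 2
trace(b a b) = trace(b) trace(a b) - trace(a) = y*z - x
use: trace(b a^2 b a) = trace(a) trace(b a b a) - trace(b a b) = x*z^2 - y*z - x
apply: trace(b^2) = trace(b) trace(b) - trace(1) = y^2 - 2
use: trace(b a^2 b) = trace(a) trace(b^2 a) - trace(b^2) = x*y*z - x^2 - y^2 + 2
apply: trace(a^2 b a^2 b) = trace(a) trace(b a^2 b a) - trace(b a^2 b) = x^2*z^2 - 2*x*y*z + y^2 - 2
trace(a b^-1 a^2 b a) = trace(a^2 b a^2) trace(b) - trace(a^2 b a^2 b) = x^3*y*z - x^2*y^2 - x^2*z^2 + 2

x^3*y*z - x^2*y^2 - x^2*z^2 + 2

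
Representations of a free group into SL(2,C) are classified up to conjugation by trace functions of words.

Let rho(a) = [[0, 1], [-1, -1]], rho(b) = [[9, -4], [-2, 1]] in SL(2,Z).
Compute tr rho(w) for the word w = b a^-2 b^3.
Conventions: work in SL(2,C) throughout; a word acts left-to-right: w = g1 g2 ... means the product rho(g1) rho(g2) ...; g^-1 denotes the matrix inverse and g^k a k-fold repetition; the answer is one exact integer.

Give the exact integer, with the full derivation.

rho(b) = [[9, -4], [-2, 1]]
... * rho(a^-1) = [[-1, -1], [1, 0]]  ->  [[-13, -9], [3, 2]]
... * rho(a^-1) = [[-1, -1], [1, 0]]  ->  [[4, 13], [-1, -3]]
... * rho(b) = [[9, -4], [-2, 1]]  ->  [[10, -3], [-3, 1]]
... * rho(b) = [[9, -4], [-2, 1]]  ->  [[96, -43], [-29, 13]]
... * rho(b) = [[9, -4], [-2, 1]]  ->  [[950, -427], [-287, 129]]
tr = 950 + 129 = 1079

1079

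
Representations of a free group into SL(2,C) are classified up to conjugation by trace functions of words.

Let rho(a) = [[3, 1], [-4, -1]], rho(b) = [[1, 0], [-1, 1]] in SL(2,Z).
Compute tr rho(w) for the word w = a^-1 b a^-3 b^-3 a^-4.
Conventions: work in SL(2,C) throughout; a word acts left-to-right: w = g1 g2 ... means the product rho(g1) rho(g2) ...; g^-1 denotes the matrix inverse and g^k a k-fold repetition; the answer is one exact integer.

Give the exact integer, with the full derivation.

-59

rho(a^-1) = [[-1, -1], [4, 3]]
... * rho(b) = [[1, 0], [-1, 1]]  ->  [[0, -1], [1, 3]]
... * rho(a^-1) = [[-1, -1], [4, 3]]  ->  [[-4, -3], [11, 8]]
... * rho(a^-1) = [[-1, -1], [4, 3]]  ->  [[-8, -5], [21, 13]]
... * rho(a^-1) = [[-1, -1], [4, 3]]  ->  [[-12, -7], [31, 18]]
... * rho(b^-1) = [[1, 0], [1, 1]]  ->  [[-19, -7], [49, 18]]
... * rho(b^-1) = [[1, 0], [1, 1]]  ->  [[-26, -7], [67, 18]]
... * rho(b^-1) = [[1, 0], [1, 1]]  ->  [[-33, -7], [85, 18]]
... * rho(a^-1) = [[-1, -1], [4, 3]]  ->  [[5, 12], [-13, -31]]
... * rho(a^-1) = [[-1, -1], [4, 3]]  ->  [[43, 31], [-111, -80]]
... * rho(a^-1) = [[-1, -1], [4, 3]]  ->  [[81, 50], [-209, -129]]
... * rho(a^-1) = [[-1, -1], [4, 3]]  ->  [[119, 69], [-307, -178]]
tr = 119 + -178 = -59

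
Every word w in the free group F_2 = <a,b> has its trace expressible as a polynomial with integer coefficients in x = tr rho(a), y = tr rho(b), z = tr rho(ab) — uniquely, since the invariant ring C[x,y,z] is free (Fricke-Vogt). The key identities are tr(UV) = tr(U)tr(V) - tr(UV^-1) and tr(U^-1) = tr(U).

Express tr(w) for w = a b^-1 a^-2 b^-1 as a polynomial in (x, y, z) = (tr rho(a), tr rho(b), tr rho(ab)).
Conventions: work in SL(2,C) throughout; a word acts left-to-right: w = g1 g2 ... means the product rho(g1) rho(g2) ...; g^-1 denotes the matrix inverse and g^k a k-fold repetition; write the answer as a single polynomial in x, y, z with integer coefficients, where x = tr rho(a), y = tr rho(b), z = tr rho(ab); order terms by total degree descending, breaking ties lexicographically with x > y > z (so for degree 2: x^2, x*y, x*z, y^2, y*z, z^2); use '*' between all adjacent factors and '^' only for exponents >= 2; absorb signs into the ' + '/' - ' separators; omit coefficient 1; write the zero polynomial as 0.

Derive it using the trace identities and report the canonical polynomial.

x^2*y*z - x^3 - x*y^2 - x*z^2 + y*z + 3*x

use: tr(b^-1) = tr(b) = y
tr(b a b) = tr(b) tr(a b) - tr(a) = y*z - x
use: tr(b a b a) = tr(a b) tr(a b) - tr(1) = z^2 - 2
tr(a^-1 b a b) = tr(b a b) tr(a) - tr(b a b a) = x*y*z - x^2 - z^2 + 2
apply: tr(a b^-1 a^-1 b) = tr(a^-1 b a) tr(b) - tr(a^-1 b a b) = -x*y*z + x^2 + y^2 + z^2 - 2
tr(a^-1 b^-1 a b^-1) = tr(a b^-1 a^-1) tr(b) - tr(a b^-1 a^-1 b) = x*y*z - x^2 - z^2 + 2
use: tr(a b^-1) = tr(a) tr(b) - tr(a b) = x*y - z
tr(b^-1 a b^-1) = tr(a b^-1) tr(b) - tr(a) = x*y^2 - y*z - x
tr(a b^-1 a^-2 b^-1) = tr(a^-1 b^-1 a b^-1) tr(a) - tr(a^-1 b^-1 a b^-1 a) = x^2*y*z - x^3 - x*y^2 - x*z^2 + y*z + 3*x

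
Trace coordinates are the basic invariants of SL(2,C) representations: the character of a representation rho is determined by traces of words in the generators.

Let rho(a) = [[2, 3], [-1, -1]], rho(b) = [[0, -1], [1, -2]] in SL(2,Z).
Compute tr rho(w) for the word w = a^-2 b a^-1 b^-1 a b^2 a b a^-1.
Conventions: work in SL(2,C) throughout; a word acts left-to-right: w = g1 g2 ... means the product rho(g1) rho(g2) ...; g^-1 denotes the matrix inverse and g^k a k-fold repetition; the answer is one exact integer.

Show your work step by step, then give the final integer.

rho(a^-1) = [[-1, -3], [1, 2]]
... * rho(a^-1) = [[-1, -3], [1, 2]]  ->  [[-2, -3], [1, 1]]
... * rho(b) = [[0, -1], [1, -2]]  ->  [[-3, 8], [1, -3]]
... * rho(a^-1) = [[-1, -3], [1, 2]]  ->  [[11, 25], [-4, -9]]
... * rho(b^-1) = [[-2, 1], [-1, 0]]  ->  [[-47, 11], [17, -4]]
... * rho(a) = [[2, 3], [-1, -1]]  ->  [[-105, -152], [38, 55]]
... * rho(b) = [[0, -1], [1, -2]]  ->  [[-152, 409], [55, -148]]
... * rho(b) = [[0, -1], [1, -2]]  ->  [[409, -666], [-148, 241]]
... * rho(a) = [[2, 3], [-1, -1]]  ->  [[1484, 1893], [-537, -685]]
... * rho(b) = [[0, -1], [1, -2]]  ->  [[1893, -5270], [-685, 1907]]
... * rho(a^-1) = [[-1, -3], [1, 2]]  ->  [[-7163, -16219], [2592, 5869]]
tr = -7163 + 5869 = -1294

-1294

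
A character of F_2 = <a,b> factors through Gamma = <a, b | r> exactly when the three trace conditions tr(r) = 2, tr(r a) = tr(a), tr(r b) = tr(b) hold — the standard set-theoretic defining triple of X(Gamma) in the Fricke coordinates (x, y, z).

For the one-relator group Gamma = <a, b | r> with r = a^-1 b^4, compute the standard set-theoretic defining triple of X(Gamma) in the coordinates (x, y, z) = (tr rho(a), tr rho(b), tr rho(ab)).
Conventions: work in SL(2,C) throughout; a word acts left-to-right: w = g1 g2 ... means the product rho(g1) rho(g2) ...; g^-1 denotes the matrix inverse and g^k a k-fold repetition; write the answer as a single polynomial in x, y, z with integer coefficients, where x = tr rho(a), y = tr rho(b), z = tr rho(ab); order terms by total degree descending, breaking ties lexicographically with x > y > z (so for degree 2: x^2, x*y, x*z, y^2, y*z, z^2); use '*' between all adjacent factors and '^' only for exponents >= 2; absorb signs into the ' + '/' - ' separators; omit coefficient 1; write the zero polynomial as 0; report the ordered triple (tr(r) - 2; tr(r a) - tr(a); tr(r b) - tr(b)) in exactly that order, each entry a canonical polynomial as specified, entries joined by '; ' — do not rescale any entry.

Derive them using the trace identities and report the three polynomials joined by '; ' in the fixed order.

x*y^4 - y^3*z - 3*x*y^2 + 2*y*z + x - 2; y^4 - 4*y^2 - x + 2; x*y^5 - y^4*z - 4*x*y^3 + 3*y^2*z + 3*x*y - y - z

so tr(b^2) = tr(b)*tr(b) - tr(1) = y^2 - 2
reduce: tr(b^3) = tr(b)*tr(b^2) - tr(b) = y^3 - 3*y
so tr(b^4) = tr(b)*tr(b^3) - tr(b^2) = y^4 - 4*y^2 + 2
tr(b a b) = tr(b)*tr(a b) - tr(a) = y*z - x
reduce: tr(a b^3) = tr(b)*tr(b a b) - tr(b a) = y^2*z - x*y - z
tr(b^4 a) = tr(b)*tr(a b^3) - tr(a b^2) = y^3*z - x*y^2 - 2*y*z + x
so tr(a^-1 b^4) = tr(b^4)*tr(a) - tr(b^4 a) = x*y^4 - y^3*z - 3*x*y^2 + 2*y*z + x
tr(b^5) = tr(b)*tr(b^4) - tr(b^3) = y^5 - 5*y^3 + 5*y
tr(b^5 a) = tr(b)*tr(b^2 a b^2) - tr(b^2 a b) = y^4*z - x*y^3 - 3*y^2*z + 2*x*y + z
reduce: tr(a^-1 b^5) = tr(b^5)*tr(a) - tr(b^5 a) = x*y^5 - y^4*z - 4*x*y^3 + 3*y^2*z + 3*x*y - z
assemble the triple (tr(r) - 2; tr(r a) - x; tr(r b) - y)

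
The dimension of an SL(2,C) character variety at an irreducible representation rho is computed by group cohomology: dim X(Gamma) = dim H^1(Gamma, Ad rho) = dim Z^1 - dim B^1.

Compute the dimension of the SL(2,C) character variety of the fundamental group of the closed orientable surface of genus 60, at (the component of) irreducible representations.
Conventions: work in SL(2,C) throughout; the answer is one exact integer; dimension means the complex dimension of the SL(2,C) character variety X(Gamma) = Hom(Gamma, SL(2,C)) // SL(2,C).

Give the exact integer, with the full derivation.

354

pi_1 of the closed genus-60 surface has 120 generators bound by the single product-of-commutators relator.
Unconstrained cocycle data is one sl_2 vector per generator (360 dimensions), cut by the relator condition d_2(z) = 0.
At an irreducible rho, H^2 = coker(d_2) vanishes (Poincare duality: H^2 is dual to H^0 = invariants = 0), so d_2 is surjective onto sl_2 and dim Z^1 = 360 - 3 = 357.
dim B^1 = 3 (coboundaries, injective at irreducible rho).
dim H^1 = 357 - 3 = 354 = dim X.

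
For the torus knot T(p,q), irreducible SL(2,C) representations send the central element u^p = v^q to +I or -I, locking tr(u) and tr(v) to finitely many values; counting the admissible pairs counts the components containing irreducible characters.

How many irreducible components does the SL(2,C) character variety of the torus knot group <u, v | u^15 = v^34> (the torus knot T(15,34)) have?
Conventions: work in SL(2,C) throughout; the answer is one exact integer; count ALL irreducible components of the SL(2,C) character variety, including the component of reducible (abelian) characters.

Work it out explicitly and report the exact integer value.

232

In the torus knot group T(15,34), u^15 = v^34 is central, so an irreducible representation sends it to +I or -I (Schur).
On an irreducible component, tr(u) is locked at 2*cos(pi*alpha/15) for some alpha in 1..14, and tr(v) at 2*cos(pi*beta/34) for some beta in 1..33.
Consistency of u^15 = (-1)^alpha I with v^34 = (-1)^beta I forces alpha = beta (mod 2).
count pairs: odd alpha (7 choices) x odd beta (17), plus even alpha (7) x even beta (16): 7*17 + 7*16 = 231.
Total: 231 irreducible-character components + 1 reducible (abelian) component = 232.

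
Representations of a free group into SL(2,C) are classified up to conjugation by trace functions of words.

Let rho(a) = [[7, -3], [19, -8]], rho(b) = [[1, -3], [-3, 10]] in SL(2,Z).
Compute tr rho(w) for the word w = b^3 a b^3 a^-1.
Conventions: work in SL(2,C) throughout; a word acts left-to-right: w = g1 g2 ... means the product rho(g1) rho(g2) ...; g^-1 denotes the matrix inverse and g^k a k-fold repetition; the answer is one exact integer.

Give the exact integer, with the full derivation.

-191678398

rho(b) = [[1, -3], [-3, 10]]
... * rho(b) = [[1, -3], [-3, 10]]  ->  [[10, -33], [-33, 109]]
... * rho(b) = [[1, -3], [-3, 10]]  ->  [[109, -360], [-360, 1189]]
... * rho(a) = [[7, -3], [19, -8]]  ->  [[-6077, 2553], [20071, -8432]]
... * rho(b) = [[1, -3], [-3, 10]]  ->  [[-13736, 43761], [45367, -144533]]
... * rho(b) = [[1, -3], [-3, 10]]  ->  [[-145019, 478818], [478966, -1581431]]
... * rho(b) = [[1, -3], [-3, 10]]  ->  [[-1581473, 5223237], [5223259, -17251208]]
... * rho(a^-1) = [[-8, 3], [-19, 7]]  ->  [[-86589719, 31818240], [285986880, -105088679]]
tr = -86589719 + -105088679 = -191678398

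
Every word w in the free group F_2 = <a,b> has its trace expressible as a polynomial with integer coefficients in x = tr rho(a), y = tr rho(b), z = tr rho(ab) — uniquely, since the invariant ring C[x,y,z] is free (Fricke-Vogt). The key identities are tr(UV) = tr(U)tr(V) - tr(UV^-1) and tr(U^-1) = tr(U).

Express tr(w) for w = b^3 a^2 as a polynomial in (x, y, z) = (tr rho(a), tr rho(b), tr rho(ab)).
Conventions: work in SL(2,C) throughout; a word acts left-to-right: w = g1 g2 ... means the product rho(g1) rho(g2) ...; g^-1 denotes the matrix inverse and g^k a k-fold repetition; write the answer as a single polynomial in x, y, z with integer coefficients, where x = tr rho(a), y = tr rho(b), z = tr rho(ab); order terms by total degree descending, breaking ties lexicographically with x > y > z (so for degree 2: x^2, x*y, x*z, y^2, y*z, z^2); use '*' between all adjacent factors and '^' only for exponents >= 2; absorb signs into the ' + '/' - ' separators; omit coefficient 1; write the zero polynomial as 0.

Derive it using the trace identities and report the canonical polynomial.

x*y^2*z - x^2*y - y^3 - x*z + 3*y

tr(b^2 a) = tr(b) tr(a b) - tr(a)   [square of b] = y*z - x
reduce: tr(b^2) = tr(b) tr(b) - tr(1)   [square of b] = y^2 - 2
so tr(a^2 b^2) = tr(a) tr(b^2 a) - tr(b^2)   [square of a] = x*y*z - x^2 - y^2 + 2
tr(a^2 b) = tr(a) tr(b a) - tr(b)   [square of a] = x*z - y
so tr(b^3 a^2) = tr(b) tr(a^2 b^2) - tr(a^2 b)   [square of b] = x*y^2*z - x^2*y - y^3 - x*z + 3*y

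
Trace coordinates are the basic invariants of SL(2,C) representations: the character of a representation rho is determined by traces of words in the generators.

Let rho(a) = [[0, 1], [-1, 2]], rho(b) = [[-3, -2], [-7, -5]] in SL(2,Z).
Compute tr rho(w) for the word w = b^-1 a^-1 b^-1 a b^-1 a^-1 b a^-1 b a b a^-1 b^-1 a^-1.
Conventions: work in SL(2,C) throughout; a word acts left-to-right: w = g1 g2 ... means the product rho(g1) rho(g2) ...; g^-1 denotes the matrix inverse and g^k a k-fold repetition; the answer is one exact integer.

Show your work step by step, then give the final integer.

rho(b^-1) = [[-5, 2], [7, -3]]
... * rho(a^-1) = [[2, -1], [1, 0]]  ->  [[-8, 5], [11, -7]]
... * rho(b^-1) = [[-5, 2], [7, -3]]  ->  [[75, -31], [-104, 43]]
... * rho(a) = [[0, 1], [-1, 2]]  ->  [[31, 13], [-43, -18]]
... * rho(b^-1) = [[-5, 2], [7, -3]]  ->  [[-64, 23], [89, -32]]
... * rho(a^-1) = [[2, -1], [1, 0]]  ->  [[-105, 64], [146, -89]]
... * rho(b) = [[-3, -2], [-7, -5]]  ->  [[-133, -110], [185, 153]]
... * rho(a^-1) = [[2, -1], [1, 0]]  ->  [[-376, 133], [523, -185]]
... * rho(b) = [[-3, -2], [-7, -5]]  ->  [[197, 87], [-274, -121]]
... * rho(a) = [[0, 1], [-1, 2]]  ->  [[-87, 371], [121, -516]]
... * rho(b) = [[-3, -2], [-7, -5]]  ->  [[-2336, -1681], [3249, 2338]]
... * rho(a^-1) = [[2, -1], [1, 0]]  ->  [[-6353, 2336], [8836, -3249]]
... * rho(b^-1) = [[-5, 2], [7, -3]]  ->  [[48117, -19714], [-66923, 27419]]
... * rho(a^-1) = [[2, -1], [1, 0]]  ->  [[76520, -48117], [-106427, 66923]]
tr = 76520 + 66923 = 143443

143443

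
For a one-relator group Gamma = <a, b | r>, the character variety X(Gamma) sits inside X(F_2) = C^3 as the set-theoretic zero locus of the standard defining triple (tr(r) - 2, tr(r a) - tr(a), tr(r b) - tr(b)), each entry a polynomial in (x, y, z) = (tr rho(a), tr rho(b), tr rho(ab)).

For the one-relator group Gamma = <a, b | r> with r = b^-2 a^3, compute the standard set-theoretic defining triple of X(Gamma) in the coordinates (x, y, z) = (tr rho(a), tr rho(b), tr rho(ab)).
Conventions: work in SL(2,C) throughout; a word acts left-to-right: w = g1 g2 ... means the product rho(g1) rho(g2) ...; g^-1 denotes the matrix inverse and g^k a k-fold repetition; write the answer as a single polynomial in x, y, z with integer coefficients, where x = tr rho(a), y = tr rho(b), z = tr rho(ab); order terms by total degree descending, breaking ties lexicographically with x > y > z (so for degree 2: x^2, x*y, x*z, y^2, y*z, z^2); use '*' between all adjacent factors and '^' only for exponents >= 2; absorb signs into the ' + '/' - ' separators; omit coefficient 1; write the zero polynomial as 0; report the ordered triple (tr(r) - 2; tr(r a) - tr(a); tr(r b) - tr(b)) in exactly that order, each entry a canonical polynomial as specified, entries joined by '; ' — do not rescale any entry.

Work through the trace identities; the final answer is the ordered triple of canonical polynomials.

x^3*y^2 - x^2*y*z - x^3 - 2*x*y^2 + y*z + 3*x - 2; x^4*y^2 - x^3*y*z - x^4 - 3*x^2*y^2 + 2*x*y*z + 4*x^2 + y^2 - x - 2; x^3*y - x^2*z - 2*x*y - y + z

reduce: trace(a^2) = trace(a)*trace(a) - trace(1) = x^2 - 2
trace(a^3) = trace(a)*trace(a^2) - trace(a) = x^3 - 3*x
trace(b a^2) = trace(a)*trace(b a) - trace(b) = x*z - y
trace(a^3 b) = trace(a)*trace(b a^2) - trace(b a) = x^2*z - x*y - z
reduce: trace(a^3 b^-1) = trace(a^3)*trace(b) - trace(a^3 b) = x^3*y - x^2*z - 2*x*y + z
trace(b^-2 a^3) = trace(a^3 b^-1)*trace(b) - trace(a^3) = x^3*y^2 - x^2*y*z - x^3 - 2*x*y^2 + y*z + 3*x
reduce: trace(a^4) = trace(a)*trace(a^3) - trace(a^2)  (reduce the a square) = x^4 - 4*x^2 + 2
reduce: trace(a^4 b) = trace(a)*trace(a^2 b a) - trace(a^2 b)  (reduce the a square) = x^3*z - x^2*y - 2*x*z + y
reduce: trace(b^-1 a^4) = trace(a^4)*trace(b) - trace(a^4 b)  (eliminate b^-1) = x^4*y - x^3*z - 3*x^2*y + 2*x*z + y
trace(b^-2 a^4) = trace(b^-1 a^4)*trace(b) - trace(b^-1 a^4 b)  (eliminate b^-1) = x^4*y^2 - x^3*y*z - x^4 - 3*x^2*y^2 + 2*x*y*z + 4*x^2 + y^2 - 2
assemble the triple (trace(r) - 2; trace(r a) - x; trace(r b) - y)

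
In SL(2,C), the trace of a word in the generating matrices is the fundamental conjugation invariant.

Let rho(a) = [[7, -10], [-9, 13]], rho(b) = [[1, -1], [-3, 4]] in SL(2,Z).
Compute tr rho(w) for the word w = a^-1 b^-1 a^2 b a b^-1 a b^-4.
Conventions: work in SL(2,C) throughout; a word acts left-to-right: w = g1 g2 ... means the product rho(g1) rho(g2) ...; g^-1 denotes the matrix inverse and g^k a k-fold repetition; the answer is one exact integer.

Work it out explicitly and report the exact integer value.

-101418502

rho(a^-1) = [[13, 10], [9, 7]]
... * rho(b^-1) = [[4, 1], [3, 1]]  ->  [[82, 23], [57, 16]]
... * rho(a) = [[7, -10], [-9, 13]]  ->  [[367, -521], [255, -362]]
... * rho(a) = [[7, -10], [-9, 13]]  ->  [[7258, -10443], [5043, -7256]]
... * rho(b) = [[1, -1], [-3, 4]]  ->  [[38587, -49030], [26811, -34067]]
... * rho(a) = [[7, -10], [-9, 13]]  ->  [[711379, -1023260], [494280, -710981]]
... * rho(b^-1) = [[4, 1], [3, 1]]  ->  [[-224264, -311881], [-155823, -216701]]
... * rho(a) = [[7, -10], [-9, 13]]  ->  [[1237081, -1811813], [859548, -1258883]]
... * rho(b^-1) = [[4, 1], [3, 1]]  ->  [[-487115, -574732], [-338457, -399335]]
... * rho(b^-1) = [[4, 1], [3, 1]]  ->  [[-3672656, -1061847], [-2551833, -737792]]
... * rho(b^-1) = [[4, 1], [3, 1]]  ->  [[-17876165, -4734503], [-12420708, -3289625]]
... * rho(b^-1) = [[4, 1], [3, 1]]  ->  [[-85708169, -22610668], [-59551707, -15710333]]
tr = -85708169 + -15710333 = -101418502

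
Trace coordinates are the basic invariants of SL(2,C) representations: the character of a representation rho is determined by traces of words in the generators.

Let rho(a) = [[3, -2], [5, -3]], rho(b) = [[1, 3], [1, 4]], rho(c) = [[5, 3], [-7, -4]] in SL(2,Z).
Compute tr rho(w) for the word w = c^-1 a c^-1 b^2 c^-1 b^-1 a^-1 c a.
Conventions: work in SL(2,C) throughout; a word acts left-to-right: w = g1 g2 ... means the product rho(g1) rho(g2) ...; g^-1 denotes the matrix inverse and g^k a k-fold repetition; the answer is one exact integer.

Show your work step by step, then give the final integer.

4821892

rho(c^-1) = [[-4, -3], [7, 5]]
... * rho(a) = [[3, -2], [5, -3]]  ->  [[-27, 17], [46, -29]]
... * rho(c^-1) = [[-4, -3], [7, 5]]  ->  [[227, 166], [-387, -283]]
... * rho(b) = [[1, 3], [1, 4]]  ->  [[393, 1345], [-670, -2293]]
... * rho(b) = [[1, 3], [1, 4]]  ->  [[1738, 6559], [-2963, -11182]]
... * rho(c^-1) = [[-4, -3], [7, 5]]  ->  [[38961, 27581], [-66422, -47021]]
... * rho(b^-1) = [[4, -3], [-1, 1]]  ->  [[128263, -89302], [-218667, 152245]]
... * rho(a^-1) = [[-3, 2], [-5, 3]]  ->  [[61721, -11380], [-105224, 19401]]
... * rho(c) = [[5, 3], [-7, -4]]  ->  [[388265, 230683], [-661927, -393276]]
... * rho(a) = [[3, -2], [5, -3]]  ->  [[2318210, -1468579], [-3952161, 2503682]]
tr = 2318210 + 2503682 = 4821892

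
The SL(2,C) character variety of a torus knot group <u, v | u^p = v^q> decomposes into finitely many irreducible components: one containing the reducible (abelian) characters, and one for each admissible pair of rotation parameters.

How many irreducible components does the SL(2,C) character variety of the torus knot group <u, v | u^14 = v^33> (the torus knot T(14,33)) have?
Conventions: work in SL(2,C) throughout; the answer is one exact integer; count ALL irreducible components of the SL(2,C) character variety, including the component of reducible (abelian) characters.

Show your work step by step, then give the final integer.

209

In the torus knot group T(14,33), u^14 = v^33 is central, so an irreducible representation sends it to +I or -I (Schur).
On an irreducible component, tr(u) is locked at 2*cos(pi*alpha/14) for some alpha in 1..13, and tr(v) at 2*cos(pi*beta/33) for some beta in 1..32.
u^14 = (-1)^alpha I and v^33 = (-1)^beta I must agree, so alpha and beta have equal parity.
Enumerate parity-matched pairs: 7*16 odd-odd plus 6*16 even-even gives 208.
That is 208 components of irreducible characters, and with the reducible (abelian) component the total is 209.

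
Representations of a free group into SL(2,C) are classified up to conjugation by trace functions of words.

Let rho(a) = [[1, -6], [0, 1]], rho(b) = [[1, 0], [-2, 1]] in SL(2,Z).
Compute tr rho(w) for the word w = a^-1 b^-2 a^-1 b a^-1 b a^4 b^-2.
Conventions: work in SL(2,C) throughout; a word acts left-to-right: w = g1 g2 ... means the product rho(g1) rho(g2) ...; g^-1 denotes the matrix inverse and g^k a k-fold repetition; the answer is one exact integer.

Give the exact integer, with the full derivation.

-287734

rho(a^-1) = [[1, 6], [0, 1]]
... * rho(b^-1) = [[1, 0], [2, 1]]  ->  [[13, 6], [2, 1]]
... * rho(b^-1) = [[1, 0], [2, 1]]  ->  [[25, 6], [4, 1]]
... * rho(a^-1) = [[1, 6], [0, 1]]  ->  [[25, 156], [4, 25]]
... * rho(b) = [[1, 0], [-2, 1]]  ->  [[-287, 156], [-46, 25]]
... * rho(a^-1) = [[1, 6], [0, 1]]  ->  [[-287, -1566], [-46, -251]]
... * rho(b) = [[1, 0], [-2, 1]]  ->  [[2845, -1566], [456, -251]]
... * rho(a) = [[1, -6], [0, 1]]  ->  [[2845, -18636], [456, -2987]]
... * rho(a) = [[1, -6], [0, 1]]  ->  [[2845, -35706], [456, -5723]]
... * rho(a) = [[1, -6], [0, 1]]  ->  [[2845, -52776], [456, -8459]]
... * rho(a) = [[1, -6], [0, 1]]  ->  [[2845, -69846], [456, -11195]]
... * rho(b^-1) = [[1, 0], [2, 1]]  ->  [[-136847, -69846], [-21934, -11195]]
... * rho(b^-1) = [[1, 0], [2, 1]]  ->  [[-276539, -69846], [-44324, -11195]]
tr = -276539 + -11195 = -287734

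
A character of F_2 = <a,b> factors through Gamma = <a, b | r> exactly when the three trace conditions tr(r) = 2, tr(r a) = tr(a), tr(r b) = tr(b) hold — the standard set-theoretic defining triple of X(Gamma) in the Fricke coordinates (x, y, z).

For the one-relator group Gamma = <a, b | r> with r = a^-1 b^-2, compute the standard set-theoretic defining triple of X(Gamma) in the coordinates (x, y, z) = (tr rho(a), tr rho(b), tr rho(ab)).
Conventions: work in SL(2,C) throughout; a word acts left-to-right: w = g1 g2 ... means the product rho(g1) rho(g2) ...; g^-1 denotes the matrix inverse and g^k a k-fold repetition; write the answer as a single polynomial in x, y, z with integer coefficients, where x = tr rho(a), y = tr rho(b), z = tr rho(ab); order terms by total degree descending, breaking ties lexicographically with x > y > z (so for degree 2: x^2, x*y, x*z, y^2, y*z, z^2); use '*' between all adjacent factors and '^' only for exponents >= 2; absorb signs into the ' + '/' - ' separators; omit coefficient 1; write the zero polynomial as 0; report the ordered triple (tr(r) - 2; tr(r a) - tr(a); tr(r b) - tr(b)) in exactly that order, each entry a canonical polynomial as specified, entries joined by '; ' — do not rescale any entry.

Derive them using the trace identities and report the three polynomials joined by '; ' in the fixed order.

trace(a^-1) = trace(a) = x
reduce: trace(a^-1 b) = trace(b) trace(a) - trace(b a)   [inverse elimination on a] = x*y - z
trace(b^-1 a^-1) = trace(a^-1) trace(b) - trace(a^-1 b)   [inverse elimination on b] = z
trace(a^-1 b^-2) = trace(b^-1 a^-1) trace(b) - trace(b^-1 a^-1 b)   [inverse elimination on b] = y*z - x
trace(b^-2) = trace(b^-1) trace(b) - trace(1) = y^2 - 2
assemble the triple (trace(r) - 2; trace(r a) - x; trace(r b) - y)

y*z - x - 2; y^2 - x - 2; -y + z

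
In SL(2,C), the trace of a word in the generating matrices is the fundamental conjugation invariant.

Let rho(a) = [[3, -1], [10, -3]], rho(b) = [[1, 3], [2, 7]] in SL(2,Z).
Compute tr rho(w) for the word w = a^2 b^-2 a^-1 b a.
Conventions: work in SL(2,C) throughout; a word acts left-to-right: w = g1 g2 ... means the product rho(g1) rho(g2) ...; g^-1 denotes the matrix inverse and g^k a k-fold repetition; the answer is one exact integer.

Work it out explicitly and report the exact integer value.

rho(a) = [[3, -1], [10, -3]]
... * rho(a) = [[3, -1], [10, -3]]  ->  [[-1, 0], [0, -1]]
... * rho(b^-1) = [[7, -3], [-2, 1]]  ->  [[-7, 3], [2, -1]]
... * rho(b^-1) = [[7, -3], [-2, 1]]  ->  [[-55, 24], [16, -7]]
... * rho(a^-1) = [[-3, 1], [-10, 3]]  ->  [[-75, 17], [22, -5]]
... * rho(b) = [[1, 3], [2, 7]]  ->  [[-41, -106], [12, 31]]
... * rho(a) = [[3, -1], [10, -3]]  ->  [[-1183, 359], [346, -105]]
tr = -1183 + -105 = -1288

-1288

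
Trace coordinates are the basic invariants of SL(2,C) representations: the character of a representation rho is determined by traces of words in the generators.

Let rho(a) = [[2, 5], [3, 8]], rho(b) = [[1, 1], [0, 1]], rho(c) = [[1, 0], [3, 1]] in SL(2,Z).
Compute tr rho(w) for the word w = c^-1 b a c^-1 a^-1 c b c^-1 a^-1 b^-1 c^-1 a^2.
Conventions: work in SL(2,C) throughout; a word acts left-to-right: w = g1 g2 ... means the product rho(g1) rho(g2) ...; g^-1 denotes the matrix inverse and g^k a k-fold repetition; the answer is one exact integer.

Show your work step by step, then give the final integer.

3503776

rho(c^-1) = [[1, 0], [-3, 1]]
... * rho(b) = [[1, 1], [0, 1]]  ->  [[1, 1], [-3, -2]]
... * rho(a) = [[2, 5], [3, 8]]  ->  [[5, 13], [-12, -31]]
... * rho(c^-1) = [[1, 0], [-3, 1]]  ->  [[-34, 13], [81, -31]]
... * rho(a^-1) = [[8, -5], [-3, 2]]  ->  [[-311, 196], [741, -467]]
... * rho(c) = [[1, 0], [3, 1]]  ->  [[277, 196], [-660, -467]]
... * rho(b) = [[1, 1], [0, 1]]  ->  [[277, 473], [-660, -1127]]
... * rho(c^-1) = [[1, 0], [-3, 1]]  ->  [[-1142, 473], [2721, -1127]]
... * rho(a^-1) = [[8, -5], [-3, 2]]  ->  [[-10555, 6656], [25149, -15859]]
... * rho(b^-1) = [[1, -1], [0, 1]]  ->  [[-10555, 17211], [25149, -41008]]
... * rho(c^-1) = [[1, 0], [-3, 1]]  ->  [[-62188, 17211], [148173, -41008]]
... * rho(a) = [[2, 5], [3, 8]]  ->  [[-72743, -173252], [173322, 412801]]
... * rho(a) = [[2, 5], [3, 8]]  ->  [[-665242, -1749731], [1585047, 4169018]]
tr = -665242 + 4169018 = 3503776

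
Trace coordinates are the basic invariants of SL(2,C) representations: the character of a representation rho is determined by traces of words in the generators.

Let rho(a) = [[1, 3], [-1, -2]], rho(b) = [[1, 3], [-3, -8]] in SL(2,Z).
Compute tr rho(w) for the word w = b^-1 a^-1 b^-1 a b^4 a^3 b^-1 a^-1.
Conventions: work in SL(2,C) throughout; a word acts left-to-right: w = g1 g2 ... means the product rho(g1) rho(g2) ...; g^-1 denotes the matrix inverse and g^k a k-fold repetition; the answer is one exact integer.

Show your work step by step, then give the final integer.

8642

rho(b^-1) = [[-8, -3], [3, 1]]
... * rho(a^-1) = [[-2, -3], [1, 1]]  ->  [[13, 21], [-5, -8]]
... * rho(b^-1) = [[-8, -3], [3, 1]]  ->  [[-41, -18], [16, 7]]
... * rho(a) = [[1, 3], [-1, -2]]  ->  [[-23, -87], [9, 34]]
... * rho(b) = [[1, 3], [-3, -8]]  ->  [[238, 627], [-93, -245]]
... * rho(b) = [[1, 3], [-3, -8]]  ->  [[-1643, -4302], [642, 1681]]
... * rho(b) = [[1, 3], [-3, -8]]  ->  [[11263, 29487], [-4401, -11522]]
... * rho(b) = [[1, 3], [-3, -8]]  ->  [[-77198, -202107], [30165, 78973]]
... * rho(a) = [[1, 3], [-1, -2]]  ->  [[124909, 172620], [-48808, -67451]]
... * rho(a) = [[1, 3], [-1, -2]]  ->  [[-47711, 29487], [18643, -11522]]
... * rho(a) = [[1, 3], [-1, -2]]  ->  [[-77198, -202107], [30165, 78973]]
... * rho(b^-1) = [[-8, -3], [3, 1]]  ->  [[11263, 29487], [-4401, -11522]]
... * rho(a^-1) = [[-2, -3], [1, 1]]  ->  [[6961, -4302], [-2720, 1681]]
tr = 6961 + 1681 = 8642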